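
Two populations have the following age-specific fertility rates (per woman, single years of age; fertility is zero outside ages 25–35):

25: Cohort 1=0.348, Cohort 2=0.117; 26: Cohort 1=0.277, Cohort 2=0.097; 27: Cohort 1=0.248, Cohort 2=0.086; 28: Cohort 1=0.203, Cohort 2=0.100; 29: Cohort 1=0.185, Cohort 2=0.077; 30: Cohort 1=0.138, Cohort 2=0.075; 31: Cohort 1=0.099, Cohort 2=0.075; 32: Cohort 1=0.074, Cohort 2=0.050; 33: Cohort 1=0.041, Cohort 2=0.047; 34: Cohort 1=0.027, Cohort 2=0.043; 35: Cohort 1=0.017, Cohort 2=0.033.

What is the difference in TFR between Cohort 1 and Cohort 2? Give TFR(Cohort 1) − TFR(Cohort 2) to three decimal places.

Cohort 1:
  Sum of ASFRs = 0.348 + 0.277 + 0.248 + 0.203 + 0.185 + 0.138 + 0.099 + 0.074 + 0.041 + 0.027 + 0.017 = 1.657
  TFR = 1.657
Cohort 2:
  Sum of ASFRs = 0.117 + 0.097 + 0.086 + 0.100 + 0.077 + 0.075 + 0.075 + 0.050 + 0.047 + 0.043 + 0.033 = 0.800
  TFR = 0.8
Difference = 1.657 − 0.8 = 0.857

0.857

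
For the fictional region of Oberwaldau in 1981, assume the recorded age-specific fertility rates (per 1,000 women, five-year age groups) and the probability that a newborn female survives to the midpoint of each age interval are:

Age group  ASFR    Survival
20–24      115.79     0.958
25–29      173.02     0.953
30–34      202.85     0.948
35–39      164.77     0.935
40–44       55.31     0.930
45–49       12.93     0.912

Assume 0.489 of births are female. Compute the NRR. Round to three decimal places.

Proportion female at birth = 0.489.
Survival-weighted fertility by age (5·fₓ·Sₓ):
  20–24: 5 × 115.79/1000 × 0.958 = 0.55463
  25–29: 5 × 173.02/1000 × 0.953 = 0.82444
  30–34: 5 × 202.85/1000 × 0.948 = 0.96151
  35–39: 5 × 164.77/1000 × 0.935 = 0.77030
  40–44: 5 × 55.31/1000 × 0.930 = 0.25719
  45–49: 5 × 12.93/1000 × 0.912 = 0.05896
Sum = 3.42703
NRR = 0.489 × 3.42703 = 1.67582
NRR > 1, so each generation more than replaces itself.

1.676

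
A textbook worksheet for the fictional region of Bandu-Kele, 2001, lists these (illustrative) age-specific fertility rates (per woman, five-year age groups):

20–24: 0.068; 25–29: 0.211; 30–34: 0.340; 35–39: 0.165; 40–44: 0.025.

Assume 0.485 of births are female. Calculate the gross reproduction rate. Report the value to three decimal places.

Proportion female at birth = 0.485.
Sum of ASFRs = 0.068 + 0.211 + 0.340 + 0.165 + 0.025 = 0.809
TFR = 5 × 0.809 = 4.045
GRR = 0.485 × 4.045 = 1.96183

1.962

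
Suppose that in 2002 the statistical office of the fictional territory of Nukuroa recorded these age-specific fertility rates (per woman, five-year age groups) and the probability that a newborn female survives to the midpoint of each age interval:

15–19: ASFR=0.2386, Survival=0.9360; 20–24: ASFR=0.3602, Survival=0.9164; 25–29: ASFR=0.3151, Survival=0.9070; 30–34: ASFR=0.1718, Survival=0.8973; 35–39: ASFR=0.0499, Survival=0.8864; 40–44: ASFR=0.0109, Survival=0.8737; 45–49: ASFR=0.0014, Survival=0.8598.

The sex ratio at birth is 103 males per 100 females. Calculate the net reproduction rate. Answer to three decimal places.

2.582

Proportion female at birth = 100 / (100 + 103) = 0.49261.
Weighting each age-specific rate by interval width and survival:
  15–19: 5 × 0.2386 × 0.9360 = 1.11665
  20–24: 5 × 0.3602 × 0.9164 = 1.65044
  25–29: 5 × 0.3151 × 0.9070 = 1.42898
  30–34: 5 × 0.1718 × 0.8973 = 0.77078
  35–39: 5 × 0.0499 × 0.8864 = 0.22116
  40–44: 5 × 0.0109 × 0.8737 = 0.04762
  45–49: 5 × 0.0014 × 0.8598 = 0.00602
Sum = 5.24165
NRR = 0.49261 × 5.24165 = 2.58209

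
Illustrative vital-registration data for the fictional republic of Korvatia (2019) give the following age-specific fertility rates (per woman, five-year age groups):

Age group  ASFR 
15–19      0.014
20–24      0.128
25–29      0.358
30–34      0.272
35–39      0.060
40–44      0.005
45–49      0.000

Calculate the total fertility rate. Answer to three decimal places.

Sum of ASFRs = 0.014 + 0.128 + 0.358 + 0.272 + 0.060 + 0.005 + 0.000 = 0.837
TFR = 5 × 0.837 = 4.185

4.185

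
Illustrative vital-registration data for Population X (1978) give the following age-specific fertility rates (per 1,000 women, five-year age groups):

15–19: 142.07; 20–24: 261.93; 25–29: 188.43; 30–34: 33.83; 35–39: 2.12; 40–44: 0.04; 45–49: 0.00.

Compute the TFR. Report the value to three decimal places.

Sum of ASFRs = 142.07 + 261.93 + 188.43 + 33.83 + 2.12 + 0.04 + 0.00 = 628.42
TFR = 5 × 628.42 / 1000 = 3.1421

3.142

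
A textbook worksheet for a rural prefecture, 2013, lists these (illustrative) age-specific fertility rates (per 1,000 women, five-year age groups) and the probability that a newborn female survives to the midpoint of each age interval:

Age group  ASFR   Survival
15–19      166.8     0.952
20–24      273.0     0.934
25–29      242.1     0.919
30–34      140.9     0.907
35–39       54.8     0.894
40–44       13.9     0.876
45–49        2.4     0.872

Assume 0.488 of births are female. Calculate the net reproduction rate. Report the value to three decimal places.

2.019

Proportion female at birth = 0.488.
Each age group contributes 5 × ASFR × survival:
  15–19: 5 × 166.8/1000 × 0.952 = 0.79397
  20–24: 5 × 273.0/1000 × 0.934 = 1.27491
  25–29: 5 × 242.1/1000 × 0.919 = 1.11245
  30–34: 5 × 140.9/1000 × 0.907 = 0.63898
  35–39: 5 × 54.8/1000 × 0.894 = 0.24496
  40–44: 5 × 13.9/1000 × 0.876 = 0.06088
  45–49: 5 × 2.4/1000 × 0.872 = 0.01046
Sum = 4.13661
NRR = 0.488 × 4.13661 = 2.01867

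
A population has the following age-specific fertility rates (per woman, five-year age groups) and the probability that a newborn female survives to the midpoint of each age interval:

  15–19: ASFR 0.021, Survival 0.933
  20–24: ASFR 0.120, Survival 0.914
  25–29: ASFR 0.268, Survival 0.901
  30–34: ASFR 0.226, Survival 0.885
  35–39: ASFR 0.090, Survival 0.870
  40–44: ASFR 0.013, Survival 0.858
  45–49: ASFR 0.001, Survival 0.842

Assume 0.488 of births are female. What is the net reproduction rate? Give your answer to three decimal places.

1.613

Proportion female at birth = 0.488.
Per-age-group product (5 × ASFR × survival probability):
  15–19: 5 × 0.021 × 0.933 = 0.09797
  20–24: 5 × 0.120 × 0.914 = 0.54840
  25–29: 5 × 0.268 × 0.901 = 1.20734
  30–34: 5 × 0.226 × 0.885 = 1.00005
  35–39: 5 × 0.090 × 0.870 = 0.39150
  40–44: 5 × 0.013 × 0.858 = 0.05577
  45–49: 5 × 0.001 × 0.842 = 0.00421
Sum = 3.30524
NRR = 0.488 × 3.30524 = 1.61296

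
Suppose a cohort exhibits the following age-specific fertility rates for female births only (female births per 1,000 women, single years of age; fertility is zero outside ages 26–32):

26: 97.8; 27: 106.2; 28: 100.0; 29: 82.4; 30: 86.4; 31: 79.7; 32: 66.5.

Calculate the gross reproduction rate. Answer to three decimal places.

Sum of female ASFRs = 97.8 + 106.2 + 100.0 + 82.4 + 86.4 + 79.7 + 66.5 = 619.0
GRR = 619.0 / 1000 = 0.619

0.619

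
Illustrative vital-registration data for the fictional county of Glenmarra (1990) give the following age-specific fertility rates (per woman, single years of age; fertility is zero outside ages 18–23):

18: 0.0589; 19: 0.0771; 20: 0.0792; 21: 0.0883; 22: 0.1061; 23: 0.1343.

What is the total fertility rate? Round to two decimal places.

Sum of ASFRs = 0.0589 + 0.0771 + 0.0792 + 0.0883 + 0.1061 + 0.1343 = 0.5439
TFR = 0.5439

0.54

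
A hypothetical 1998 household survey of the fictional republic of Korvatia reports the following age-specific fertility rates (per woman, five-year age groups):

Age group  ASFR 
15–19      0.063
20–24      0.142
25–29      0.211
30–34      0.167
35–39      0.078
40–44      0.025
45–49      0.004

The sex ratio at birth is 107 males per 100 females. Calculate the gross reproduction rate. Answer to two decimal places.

Proportion female at birth = 100 / (100 + 107) = 0.48309.
Sum of ASFRs = 0.063 + 0.142 + 0.211 + 0.167 + 0.078 + 0.025 + 0.004 = 0.690
TFR = 5 × 0.690 = 3.45
GRR = 0.48309 × 3.45 = 1.66666

1.67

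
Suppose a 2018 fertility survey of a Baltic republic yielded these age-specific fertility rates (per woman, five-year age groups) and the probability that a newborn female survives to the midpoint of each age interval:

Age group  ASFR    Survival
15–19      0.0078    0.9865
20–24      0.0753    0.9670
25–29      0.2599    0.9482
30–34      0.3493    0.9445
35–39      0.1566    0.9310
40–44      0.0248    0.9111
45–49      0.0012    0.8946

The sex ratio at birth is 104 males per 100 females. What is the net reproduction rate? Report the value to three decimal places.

Proportion female at birth = 100 / (100 + 104) = 0.49020.
Survival-weighted fertility by age (5·fₓ·Sₓ):
  15–19: 5 × 0.0078 × 0.9865 = 0.03847
  20–24: 5 × 0.0753 × 0.9670 = 0.36408
  25–29: 5 × 0.2599 × 0.9482 = 1.23219
  30–34: 5 × 0.3493 × 0.9445 = 1.64957
  35–39: 5 × 0.1566 × 0.9310 = 0.72897
  40–44: 5 × 0.0248 × 0.9111 = 0.11298
  45–49: 5 × 0.0012 × 0.8946 = 0.00537
Sum = 4.13163
NRR = 0.49020 × 4.13163 = 2.02533
NRR > 1, so each generation more than replaces itself.

2.025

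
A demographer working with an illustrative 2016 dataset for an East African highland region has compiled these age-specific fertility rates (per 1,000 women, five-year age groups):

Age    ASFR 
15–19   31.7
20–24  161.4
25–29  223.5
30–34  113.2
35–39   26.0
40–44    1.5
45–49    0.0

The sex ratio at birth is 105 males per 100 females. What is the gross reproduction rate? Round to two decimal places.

1.36

Proportion female at birth = 100 / (100 + 105) = 0.48780.
Sum of ASFRs = 31.7 + 161.4 + 223.5 + 113.2 + 26.0 + 1.5 + 0.0 = 557.3
TFR = 5 × 557.3 / 1000 = 2.7865
GRR = 0.48780 × 2.7865 = 1.35925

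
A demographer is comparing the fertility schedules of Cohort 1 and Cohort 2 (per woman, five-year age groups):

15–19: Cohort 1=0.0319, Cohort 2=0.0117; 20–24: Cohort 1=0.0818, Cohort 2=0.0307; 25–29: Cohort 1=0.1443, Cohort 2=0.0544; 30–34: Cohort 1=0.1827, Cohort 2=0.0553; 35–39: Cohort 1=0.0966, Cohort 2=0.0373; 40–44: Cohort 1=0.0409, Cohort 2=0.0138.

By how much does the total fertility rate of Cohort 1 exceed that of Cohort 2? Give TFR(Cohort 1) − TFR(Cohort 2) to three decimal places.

Cohort 1:
  Sum of ASFRs = 0.0319 + 0.0818 + 0.1443 + 0.1827 + 0.0966 + 0.0409 = 0.5782
  TFR = 5 × 0.5782 = 2.891
Cohort 2:
  Sum of ASFRs = 0.0117 + 0.0307 + 0.0544 + 0.0553 + 0.0373 + 0.0138 = 0.2032
  TFR = 5 × 0.2032 = 1.016
Difference = 2.891 − 1.016 = 1.875

1.875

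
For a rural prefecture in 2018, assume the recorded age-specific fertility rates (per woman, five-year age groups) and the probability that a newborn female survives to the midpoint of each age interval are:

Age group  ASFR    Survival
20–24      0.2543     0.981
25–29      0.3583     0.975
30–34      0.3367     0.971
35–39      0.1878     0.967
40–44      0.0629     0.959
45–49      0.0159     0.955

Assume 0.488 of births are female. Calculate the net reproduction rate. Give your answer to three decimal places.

Proportion female at birth = 0.488.
Each age group contributes 5 × ASFR × survival:
  20–24: 5 × 0.2543 × 0.981 = 1.24734
  25–29: 5 × 0.3583 × 0.975 = 1.74671
  30–34: 5 × 0.3367 × 0.971 = 1.63468
  35–39: 5 × 0.1878 × 0.967 = 0.90801
  40–44: 5 × 0.0629 × 0.959 = 0.30161
  45–49: 5 × 0.0159 × 0.955 = 0.07592
Sum = 5.91427
NRR = 0.488 × 5.91427 = 2.88616
NRR > 1, so each generation more than replaces itself.

2.886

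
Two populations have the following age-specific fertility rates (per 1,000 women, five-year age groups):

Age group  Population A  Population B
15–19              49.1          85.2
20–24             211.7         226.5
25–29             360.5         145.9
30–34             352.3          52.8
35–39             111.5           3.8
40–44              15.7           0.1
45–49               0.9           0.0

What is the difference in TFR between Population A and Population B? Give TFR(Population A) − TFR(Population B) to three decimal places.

2.937

Population A:
  Sum of ASFRs = 49.1 + 211.7 + 360.5 + 352.3 + 111.5 + 15.7 + 0.9 = 1101.7
  TFR = 5 × 1101.7 / 1000 = 5.5085
Population B:
  Sum of ASFRs = 85.2 + 226.5 + 145.9 + 52.8 + 3.8 + 0.1 + 0.0 = 514.3
  TFR = 5 × 514.3 / 1000 = 2.5715
Difference = 5.5085 − 2.5715 = 2.937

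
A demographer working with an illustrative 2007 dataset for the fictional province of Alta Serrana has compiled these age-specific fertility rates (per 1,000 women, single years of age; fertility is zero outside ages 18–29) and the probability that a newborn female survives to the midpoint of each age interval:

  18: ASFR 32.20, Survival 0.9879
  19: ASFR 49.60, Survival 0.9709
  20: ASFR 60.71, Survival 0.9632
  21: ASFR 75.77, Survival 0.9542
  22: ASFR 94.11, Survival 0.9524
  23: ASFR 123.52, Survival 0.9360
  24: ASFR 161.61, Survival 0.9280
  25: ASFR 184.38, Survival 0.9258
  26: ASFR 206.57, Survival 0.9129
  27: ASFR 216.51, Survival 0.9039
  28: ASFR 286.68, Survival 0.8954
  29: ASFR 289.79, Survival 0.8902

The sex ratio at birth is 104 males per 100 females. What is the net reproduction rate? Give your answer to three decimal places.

0.802

Proportion female at birth = 100 / (100 + 104) = 0.49020.
Weighting each age-specific rate by interval width and survival:
  18: 1 × 32.20/1000 × 0.9879 = 0.03181
  19: 1 × 49.60/1000 × 0.9709 = 0.04816
  20: 1 × 60.71/1000 × 0.9632 = 0.05848
  21: 1 × 75.77/1000 × 0.9542 = 0.07230
  22: 1 × 94.11/1000 × 0.9524 = 0.08963
  23: 1 × 123.52/1000 × 0.9360 = 0.11561
  24: 1 × 161.61/1000 × 0.9280 = 0.14997
  25: 1 × 184.38/1000 × 0.9258 = 0.17070
  26: 1 × 206.57/1000 × 0.9129 = 0.18858
  27: 1 × 216.51/1000 × 0.9039 = 0.19570
  28: 1 × 286.68/1000 × 0.8954 = 0.25669
  29: 1 × 289.79/1000 × 0.8902 = 0.25797
Sum = 1.63560
NRR = 0.49020 × 1.63560 = 0.80177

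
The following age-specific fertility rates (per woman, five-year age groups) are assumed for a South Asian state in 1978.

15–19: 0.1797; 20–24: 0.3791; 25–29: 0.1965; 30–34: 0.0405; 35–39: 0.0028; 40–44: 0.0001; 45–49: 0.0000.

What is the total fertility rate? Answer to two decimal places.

Sum of ASFRs = 0.1797 + 0.3791 + 0.1965 + 0.0405 + 0.0028 + 0.0001 + 0.0000 = 0.7987
TFR = 5 × 0.7987 = 3.9935

3.99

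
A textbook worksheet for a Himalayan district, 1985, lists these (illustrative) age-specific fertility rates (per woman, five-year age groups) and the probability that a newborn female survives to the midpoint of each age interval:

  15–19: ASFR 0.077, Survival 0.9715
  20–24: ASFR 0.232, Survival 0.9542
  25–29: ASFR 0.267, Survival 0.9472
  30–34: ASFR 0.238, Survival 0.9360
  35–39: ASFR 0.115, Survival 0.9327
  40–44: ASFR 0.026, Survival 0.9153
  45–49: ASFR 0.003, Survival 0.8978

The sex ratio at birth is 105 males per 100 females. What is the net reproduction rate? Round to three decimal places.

Proportion female at birth = 100 / (100 + 105) = 0.48780.
Weighting each age-specific rate by interval width and survival:
  15–19: 5 × 0.077 × 0.9715 = 0.37403
  20–24: 5 × 0.232 × 0.9542 = 1.10687
  25–29: 5 × 0.267 × 0.9472 = 1.26451
  30–34: 5 × 0.238 × 0.9360 = 1.11384
  35–39: 5 × 0.115 × 0.9327 = 0.53630
  40–44: 5 × 0.026 × 0.9153 = 0.11899
  45–49: 5 × 0.003 × 0.8978 = 0.01347
Sum = 4.52801
NRR = 0.48780 × 4.52801 = 2.20876
NRR > 1, so each generation more than replaces itself.

2.209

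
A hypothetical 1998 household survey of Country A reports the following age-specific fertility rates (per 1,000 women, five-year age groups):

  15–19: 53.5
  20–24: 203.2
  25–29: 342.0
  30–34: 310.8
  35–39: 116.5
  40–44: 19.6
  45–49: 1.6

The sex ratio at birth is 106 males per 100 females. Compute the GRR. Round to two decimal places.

2.54

Proportion female at birth = 100 / (100 + 106) = 0.48544.
Sum of ASFRs = 53.5 + 203.2 + 342.0 + 310.8 + 116.5 + 19.6 + 1.6 = 1047.2
TFR = 5 × 1047.2 / 1000 = 5.236
GRR = 0.48544 × 5.236 = 2.54176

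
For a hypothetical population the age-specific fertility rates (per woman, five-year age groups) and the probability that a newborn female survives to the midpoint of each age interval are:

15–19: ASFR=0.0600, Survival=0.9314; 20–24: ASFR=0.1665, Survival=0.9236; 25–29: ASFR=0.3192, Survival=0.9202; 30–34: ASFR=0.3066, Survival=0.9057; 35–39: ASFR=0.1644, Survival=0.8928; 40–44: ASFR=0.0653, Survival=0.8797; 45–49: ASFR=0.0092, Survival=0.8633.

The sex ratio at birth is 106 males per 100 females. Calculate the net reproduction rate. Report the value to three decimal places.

Proportion female at birth = 100 / (100 + 106) = 0.48544.
Weighting each age-specific rate by interval width and survival:
  15–19: 5 × 0.0600 × 0.9314 = 0.27942
  20–24: 5 × 0.1665 × 0.9236 = 0.76890
  25–29: 5 × 0.3192 × 0.9202 = 1.46864
  30–34: 5 × 0.3066 × 0.9057 = 1.38844
  35–39: 5 × 0.1644 × 0.8928 = 0.73388
  40–44: 5 × 0.0653 × 0.8797 = 0.28722
  45–49: 5 × 0.0092 × 0.8633 = 0.03971
Sum = 4.96621
NRR = 0.48544 × 4.96621 = 2.41080
With NRR above 1 the population is above replacement fertility.

2.411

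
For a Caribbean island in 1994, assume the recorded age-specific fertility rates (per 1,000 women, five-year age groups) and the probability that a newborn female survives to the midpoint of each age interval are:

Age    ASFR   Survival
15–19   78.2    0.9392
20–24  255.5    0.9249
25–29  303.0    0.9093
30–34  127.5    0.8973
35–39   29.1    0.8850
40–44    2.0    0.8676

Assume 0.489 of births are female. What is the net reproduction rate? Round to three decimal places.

Proportion female at birth = 0.489.
Survival-weighted fertility by age (5·fₓ·Sₓ):
  15–19: 5 × 78.2/1000 × 0.9392 = 0.36723
  20–24: 5 × 255.5/1000 × 0.9249 = 1.18156
  25–29: 5 × 303.0/1000 × 0.9093 = 1.37759
  30–34: 5 × 127.5/1000 × 0.8973 = 0.57203
  35–39: 5 × 29.1/1000 × 0.8850 = 0.12877
  40–44: 5 × 2.0/1000 × 0.8676 = 0.00868
Sum = 3.63586
NRR = 0.489 × 3.63586 = 1.77794
With NRR above 1 the population is above replacement fertility.

1.778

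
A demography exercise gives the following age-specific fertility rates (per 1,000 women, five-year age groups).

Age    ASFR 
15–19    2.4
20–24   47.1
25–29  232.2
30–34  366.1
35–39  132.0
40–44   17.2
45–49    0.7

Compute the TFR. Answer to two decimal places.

Sum of ASFRs = 2.4 + 47.1 + 232.2 + 366.1 + 132.0 + 17.2 + 0.7 = 797.7
TFR = 5 × 797.7 / 1000 = 3.9885

3.99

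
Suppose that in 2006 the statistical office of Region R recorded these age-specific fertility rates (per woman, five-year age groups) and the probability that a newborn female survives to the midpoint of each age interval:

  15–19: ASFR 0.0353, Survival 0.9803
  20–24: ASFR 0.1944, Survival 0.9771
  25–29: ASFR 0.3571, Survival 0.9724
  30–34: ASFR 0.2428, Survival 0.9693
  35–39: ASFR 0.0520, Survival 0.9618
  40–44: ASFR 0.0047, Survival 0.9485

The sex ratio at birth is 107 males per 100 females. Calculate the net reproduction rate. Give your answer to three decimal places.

Proportion female at birth = 100 / (100 + 107) = 0.48309.
Per-age-group product (5 × ASFR × survival probability):
  15–19: 5 × 0.0353 × 0.9803 = 0.17302
  20–24: 5 × 0.1944 × 0.9771 = 0.94974
  25–29: 5 × 0.3571 × 0.9724 = 1.73622
  30–34: 5 × 0.2428 × 0.9693 = 1.17673
  35–39: 5 × 0.0520 × 0.9618 = 0.25007
  40–44: 5 × 0.0047 × 0.9485 = 0.02229
Sum = 4.30807
NRR = 0.48309 × 4.30807 = 2.08119

2.081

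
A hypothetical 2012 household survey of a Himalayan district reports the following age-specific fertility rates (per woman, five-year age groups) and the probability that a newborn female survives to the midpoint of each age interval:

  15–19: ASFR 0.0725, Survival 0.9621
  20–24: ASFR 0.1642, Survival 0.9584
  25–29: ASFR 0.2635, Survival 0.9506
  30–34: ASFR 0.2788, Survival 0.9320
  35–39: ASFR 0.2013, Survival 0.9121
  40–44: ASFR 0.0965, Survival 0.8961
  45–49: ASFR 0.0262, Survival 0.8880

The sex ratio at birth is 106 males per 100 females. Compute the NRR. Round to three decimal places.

Proportion female at birth = 100 / (100 + 106) = 0.48544.
Survival-weighted fertility by age (5·fₓ·Sₓ):
  15–19: 5 × 0.0725 × 0.9621 = 0.34876
  20–24: 5 × 0.1642 × 0.9584 = 0.78685
  25–29: 5 × 0.2635 × 0.9506 = 1.25242
  30–34: 5 × 0.2788 × 0.9320 = 1.29921
  35–39: 5 × 0.2013 × 0.9121 = 0.91803
  40–44: 5 × 0.0965 × 0.8961 = 0.43237
  45–49: 5 × 0.0262 × 0.8880 = 0.11633
Sum = 5.15397
NRR = 0.48544 × 5.15397 = 2.50194
With NRR above 1 the population is above replacement fertility.

2.502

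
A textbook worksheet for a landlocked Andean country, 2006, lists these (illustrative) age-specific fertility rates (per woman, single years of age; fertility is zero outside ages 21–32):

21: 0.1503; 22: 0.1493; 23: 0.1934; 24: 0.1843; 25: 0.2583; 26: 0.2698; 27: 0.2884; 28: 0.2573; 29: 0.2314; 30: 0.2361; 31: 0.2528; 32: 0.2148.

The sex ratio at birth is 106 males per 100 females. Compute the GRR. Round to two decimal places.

1.30

Proportion female at birth = 100 / (100 + 106) = 0.48544.
Sum of ASFRs = 0.1503 + 0.1493 + 0.1934 + 0.1843 + 0.2583 + 0.2698 + 0.2884 + 0.2573 + 0.2314 + 0.2361 + 0.2528 + 0.2148 = 2.6862
TFR = 2.6862
GRR = 0.48544 × 2.6862 = 1.30399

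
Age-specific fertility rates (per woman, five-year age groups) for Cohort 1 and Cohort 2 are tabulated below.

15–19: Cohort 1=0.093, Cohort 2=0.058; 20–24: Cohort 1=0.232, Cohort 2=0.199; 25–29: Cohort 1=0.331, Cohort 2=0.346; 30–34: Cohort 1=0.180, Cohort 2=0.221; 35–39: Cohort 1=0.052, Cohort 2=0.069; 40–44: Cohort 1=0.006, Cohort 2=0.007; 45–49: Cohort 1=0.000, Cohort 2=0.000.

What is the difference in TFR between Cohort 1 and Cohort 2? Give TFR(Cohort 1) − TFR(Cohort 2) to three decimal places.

-0.030

Cohort 1:
  Sum of ASFRs = 0.093 + 0.232 + 0.331 + 0.180 + 0.052 + 0.006 + 0.000 = 0.894
  TFR = 5 × 0.894 = 4.47
Cohort 2:
  Sum of ASFRs = 0.058 + 0.199 + 0.346 + 0.221 + 0.069 + 0.007 + 0.000 = 0.900
  TFR = 5 × 0.900 = 4.5
Difference = 4.47 − 4.5 = -0.03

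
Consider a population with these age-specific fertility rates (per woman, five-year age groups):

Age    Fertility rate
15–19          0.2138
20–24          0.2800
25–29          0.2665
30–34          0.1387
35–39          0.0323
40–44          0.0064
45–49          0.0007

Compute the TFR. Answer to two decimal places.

Sum of ASFRs = 0.2138 + 0.2800 + 0.2665 + 0.1387 + 0.0323 + 0.0064 + 0.0007 = 0.9384
TFR = 5 × 0.9384 = 4.692

4.69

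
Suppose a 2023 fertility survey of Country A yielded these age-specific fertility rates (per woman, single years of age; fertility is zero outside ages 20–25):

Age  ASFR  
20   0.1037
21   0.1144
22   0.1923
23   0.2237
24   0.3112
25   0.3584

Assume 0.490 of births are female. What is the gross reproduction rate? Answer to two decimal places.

Proportion female at birth = 0.490.
Sum of ASFRs = 0.1037 + 0.1144 + 0.1923 + 0.2237 + 0.3112 + 0.3584 = 1.3037
TFR = 1.3037
GRR = 0.490 × 1.3037 = 0.63881

0.64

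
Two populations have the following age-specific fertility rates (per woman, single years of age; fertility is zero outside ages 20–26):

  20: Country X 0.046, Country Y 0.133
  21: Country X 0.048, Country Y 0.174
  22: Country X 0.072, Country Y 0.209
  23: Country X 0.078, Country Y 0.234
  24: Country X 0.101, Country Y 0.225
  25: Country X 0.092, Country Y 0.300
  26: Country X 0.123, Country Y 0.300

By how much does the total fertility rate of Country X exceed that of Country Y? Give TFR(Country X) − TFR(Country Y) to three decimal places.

-1.015

Country X:
  Sum of ASFRs = 0.046 + 0.048 + 0.072 + 0.078 + 0.101 + 0.092 + 0.123 = 0.560
  TFR = 0.56
Country Y:
  Sum of ASFRs = 0.133 + 0.174 + 0.209 + 0.234 + 0.225 + 0.300 + 0.300 = 1.575
  TFR = 1.575
Difference = 0.56 − 1.575 = -1.015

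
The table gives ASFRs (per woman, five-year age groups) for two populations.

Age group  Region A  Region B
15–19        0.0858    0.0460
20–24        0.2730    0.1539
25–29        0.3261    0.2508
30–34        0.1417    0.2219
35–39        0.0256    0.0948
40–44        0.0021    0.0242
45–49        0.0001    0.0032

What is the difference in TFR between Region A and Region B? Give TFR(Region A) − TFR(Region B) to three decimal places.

0.298

Region A:
  Sum of ASFRs = 0.0858 + 0.2730 + 0.3261 + 0.1417 + 0.0256 + 0.0021 + 0.0001 = 0.8544
  TFR = 5 × 0.8544 = 4.272
Region B:
  Sum of ASFRs = 0.0460 + 0.1539 + 0.2508 + 0.2219 + 0.0948 + 0.0242 + 0.0032 = 0.7948
  TFR = 5 × 0.7948 = 3.974
Difference = 4.272 − 3.974 = 0.298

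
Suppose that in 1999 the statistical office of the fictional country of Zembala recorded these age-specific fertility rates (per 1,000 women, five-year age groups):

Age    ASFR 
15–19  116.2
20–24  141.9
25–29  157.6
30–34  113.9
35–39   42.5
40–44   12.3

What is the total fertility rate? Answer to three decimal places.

2.922

Sum of ASFRs = 116.2 + 141.9 + 157.6 + 113.9 + 42.5 + 12.3 = 584.4
TFR = 5 × 584.4 / 1000 = 2.922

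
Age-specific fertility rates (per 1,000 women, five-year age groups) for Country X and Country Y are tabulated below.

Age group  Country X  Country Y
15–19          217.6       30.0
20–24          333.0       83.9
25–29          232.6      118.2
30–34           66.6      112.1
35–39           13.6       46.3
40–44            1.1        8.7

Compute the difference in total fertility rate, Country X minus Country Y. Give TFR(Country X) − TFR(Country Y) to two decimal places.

Country X:
  Sum of ASFRs = 217.6 + 333.0 + 232.6 + 66.6 + 13.6 + 1.1 = 864.5
  TFR = 5 × 864.5 / 1000 = 4.3225
Country Y:
  Sum of ASFRs = 30.0 + 83.9 + 118.2 + 112.1 + 46.3 + 8.7 = 399.2
  TFR = 5 × 399.2 / 1000 = 1.996
Difference = 4.3225 − 1.996 = 2.3265

2.33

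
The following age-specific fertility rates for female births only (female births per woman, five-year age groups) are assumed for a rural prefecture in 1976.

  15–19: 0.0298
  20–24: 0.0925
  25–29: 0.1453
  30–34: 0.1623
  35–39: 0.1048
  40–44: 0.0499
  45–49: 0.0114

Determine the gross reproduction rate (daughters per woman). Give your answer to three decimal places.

2.980

Sum of female ASFRs = 0.0298 + 0.0925 + 0.1453 + 0.1623 + 0.1048 + 0.0499 + 0.0114 = 0.5960
GRR = 5 × 0.5960 = 2.98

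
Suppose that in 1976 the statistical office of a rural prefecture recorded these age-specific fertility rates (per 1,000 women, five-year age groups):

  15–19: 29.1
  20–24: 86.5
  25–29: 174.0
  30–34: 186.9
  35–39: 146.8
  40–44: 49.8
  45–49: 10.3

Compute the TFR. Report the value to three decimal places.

3.417

Sum of ASFRs = 29.1 + 86.5 + 174.0 + 186.9 + 146.8 + 49.8 + 10.3 = 683.4
TFR = 5 × 683.4 / 1000 = 3.417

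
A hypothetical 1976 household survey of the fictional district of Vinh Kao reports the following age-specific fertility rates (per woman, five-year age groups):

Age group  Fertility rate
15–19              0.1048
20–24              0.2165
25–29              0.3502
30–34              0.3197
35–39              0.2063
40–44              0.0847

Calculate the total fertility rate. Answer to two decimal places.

6.41

Sum of ASFRs = 0.1048 + 0.2165 + 0.3502 + 0.3197 + 0.2063 + 0.0847 = 1.2822
TFR = 5 × 1.2822 = 6.411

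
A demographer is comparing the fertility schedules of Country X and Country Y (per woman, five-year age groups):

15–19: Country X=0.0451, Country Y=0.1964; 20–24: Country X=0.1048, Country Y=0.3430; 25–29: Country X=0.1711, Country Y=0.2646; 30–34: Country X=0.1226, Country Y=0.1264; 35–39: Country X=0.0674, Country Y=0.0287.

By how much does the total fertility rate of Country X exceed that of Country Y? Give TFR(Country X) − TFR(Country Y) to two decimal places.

Country X:
  Sum of ASFRs = 0.0451 + 0.1048 + 0.1711 + 0.1226 + 0.0674 = 0.5110
  TFR = 5 × 0.5110 = 2.555
Country Y:
  Sum of ASFRs = 0.1964 + 0.3430 + 0.2646 + 0.1264 + 0.0287 = 0.9591
  TFR = 5 × 0.9591 = 4.7955
Difference = 2.555 − 4.7955 = -2.2405

-2.24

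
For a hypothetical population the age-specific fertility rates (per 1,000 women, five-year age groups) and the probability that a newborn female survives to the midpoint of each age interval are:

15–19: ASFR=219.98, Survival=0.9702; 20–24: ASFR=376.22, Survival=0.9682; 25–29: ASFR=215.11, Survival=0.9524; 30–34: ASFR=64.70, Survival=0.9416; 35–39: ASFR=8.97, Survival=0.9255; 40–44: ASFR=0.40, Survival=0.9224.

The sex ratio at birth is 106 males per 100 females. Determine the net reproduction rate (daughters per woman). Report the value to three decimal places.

2.068

Proportion female at birth = 100 / (100 + 106) = 0.48544.
Per-age-group product (5 × ASFR × survival probability):
  15–19: 5 × 219.98/1000 × 0.9702 = 1.06712
  20–24: 5 × 376.22/1000 × 0.9682 = 1.82128
  25–29: 5 × 215.11/1000 × 0.9524 = 1.02435
  30–34: 5 × 64.70/1000 × 0.9416 = 0.30461
  35–39: 5 × 8.97/1000 × 0.9255 = 0.04151
  40–44: 5 × 0.40/1000 × 0.9224 = 0.00184
Sum = 4.26071
NRR = 0.48544 × 4.26071 = 2.06832
With NRR above 1 the population is above replacement fertility.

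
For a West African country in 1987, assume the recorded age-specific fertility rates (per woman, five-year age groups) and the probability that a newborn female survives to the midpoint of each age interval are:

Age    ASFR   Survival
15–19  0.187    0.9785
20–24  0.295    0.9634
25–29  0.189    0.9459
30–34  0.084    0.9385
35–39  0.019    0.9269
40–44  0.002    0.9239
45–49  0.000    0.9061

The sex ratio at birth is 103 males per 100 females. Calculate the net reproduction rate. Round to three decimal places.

1.833

Proportion female at birth = 100 / (100 + 103) = 0.49261.
Survival-weighted fertility by age (5·fₓ·Sₓ):
  15–19: 5 × 0.187 × 0.9785 = 0.91490
  20–24: 5 × 0.295 × 0.9634 = 1.42102
  25–29: 5 × 0.189 × 0.9459 = 0.89388
  30–34: 5 × 0.084 × 0.9385 = 0.39417
  35–39: 5 × 0.019 × 0.9269 = 0.08806
  40–44: 5 × 0.002 × 0.9239 = 0.00924
  45–49: 5 × 0.000 × 0.9061 = 0.00000
Sum = 3.72127
NRR = 0.49261 × 3.72127 = 1.83313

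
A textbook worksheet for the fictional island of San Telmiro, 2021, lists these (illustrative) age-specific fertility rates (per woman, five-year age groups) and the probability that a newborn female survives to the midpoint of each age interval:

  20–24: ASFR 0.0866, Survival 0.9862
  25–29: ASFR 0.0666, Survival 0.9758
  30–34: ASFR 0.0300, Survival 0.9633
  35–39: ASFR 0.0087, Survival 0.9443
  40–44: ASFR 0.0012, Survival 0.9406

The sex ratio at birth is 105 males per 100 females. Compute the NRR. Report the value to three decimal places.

Proportion female at birth = 100 / (100 + 105) = 0.48780.
Per-age-group product (5 × ASFR × survival probability):
  20–24: 5 × 0.0866 × 0.9862 = 0.42702
  25–29: 5 × 0.0666 × 0.9758 = 0.32494
  30–34: 5 × 0.0300 × 0.9633 = 0.14450
  35–39: 5 × 0.0087 × 0.9443 = 0.04108
  40–44: 5 × 0.0012 × 0.9406 = 0.00564
Sum = 0.94318
NRR = 0.48780 × 0.94318 = 0.46008
NRR < 1, so the cohort does not fully replace itself.

0.460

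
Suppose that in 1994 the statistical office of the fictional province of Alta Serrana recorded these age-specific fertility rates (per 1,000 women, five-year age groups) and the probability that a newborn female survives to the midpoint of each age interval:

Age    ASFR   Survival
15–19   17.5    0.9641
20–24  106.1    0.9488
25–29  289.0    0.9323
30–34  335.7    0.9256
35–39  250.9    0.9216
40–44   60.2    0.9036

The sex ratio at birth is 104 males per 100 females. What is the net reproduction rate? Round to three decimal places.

Proportion female at birth = 100 / (100 + 104) = 0.49020.
Per-age-group product (5 × ASFR × survival probability):
  15–19: 5 × 17.5/1000 × 0.9641 = 0.08436
  20–24: 5 × 106.1/1000 × 0.9488 = 0.50334
  25–29: 5 × 289.0/1000 × 0.9323 = 1.34717
  30–34: 5 × 335.7/1000 × 0.9256 = 1.55362
  35–39: 5 × 250.9/1000 × 0.9216 = 1.15615
  40–44: 5 × 60.2/1000 × 0.9036 = 0.27198
Sum = 4.91662
NRR = 0.49020 × 4.91662 = 2.41013

2.410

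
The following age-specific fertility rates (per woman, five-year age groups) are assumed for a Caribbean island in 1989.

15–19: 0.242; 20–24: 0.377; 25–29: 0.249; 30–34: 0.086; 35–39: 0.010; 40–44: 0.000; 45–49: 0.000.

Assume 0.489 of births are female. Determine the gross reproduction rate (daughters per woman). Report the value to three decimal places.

Proportion female at birth = 0.489.
Sum of ASFRs = 0.242 + 0.377 + 0.249 + 0.086 + 0.010 + 0.000 + 0.000 = 0.964
TFR = 5 × 0.964 = 4.82
GRR = 0.489 × 4.82 = 2.35698

2.357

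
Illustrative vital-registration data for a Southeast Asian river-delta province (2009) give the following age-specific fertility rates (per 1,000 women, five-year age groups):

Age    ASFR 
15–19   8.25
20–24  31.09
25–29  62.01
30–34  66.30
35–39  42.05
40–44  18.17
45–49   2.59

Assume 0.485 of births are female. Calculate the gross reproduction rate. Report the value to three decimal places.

Proportion female at birth = 0.485.
Sum of ASFRs = 8.25 + 31.09 + 62.01 + 66.30 + 42.05 + 18.17 + 2.59 = 230.46
TFR = 5 × 230.46 / 1000 = 1.1523
GRR = 0.485 × 1.1523 = 0.55887

0.559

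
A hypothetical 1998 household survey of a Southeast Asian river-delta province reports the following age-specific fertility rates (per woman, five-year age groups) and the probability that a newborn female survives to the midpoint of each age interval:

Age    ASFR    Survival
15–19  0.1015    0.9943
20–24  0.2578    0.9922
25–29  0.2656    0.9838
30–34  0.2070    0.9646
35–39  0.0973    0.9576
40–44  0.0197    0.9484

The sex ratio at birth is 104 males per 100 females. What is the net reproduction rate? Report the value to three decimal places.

2.278

Proportion female at birth = 100 / (100 + 104) = 0.49020.
Weighting each age-specific rate by interval width and survival:
  15–19: 5 × 0.1015 × 0.9943 = 0.50461
  20–24: 5 × 0.2578 × 0.9922 = 1.27895
  25–29: 5 × 0.2656 × 0.9838 = 1.30649
  30–34: 5 × 0.2070 × 0.9646 = 0.99836
  35–39: 5 × 0.0973 × 0.9576 = 0.46587
  40–44: 5 × 0.0197 × 0.9484 = 0.09342
Sum = 4.64770
NRR = 0.49020 × 4.64770 = 2.27830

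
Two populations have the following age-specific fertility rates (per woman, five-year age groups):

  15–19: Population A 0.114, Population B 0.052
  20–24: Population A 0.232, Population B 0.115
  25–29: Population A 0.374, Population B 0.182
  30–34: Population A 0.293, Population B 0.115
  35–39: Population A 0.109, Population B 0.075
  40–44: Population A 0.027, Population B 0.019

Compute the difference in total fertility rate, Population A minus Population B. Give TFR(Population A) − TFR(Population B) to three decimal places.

Population A:
  Sum of ASFRs = 0.114 + 0.232 + 0.374 + 0.293 + 0.109 + 0.027 = 1.149
  TFR = 5 × 1.149 = 5.745
Population B:
  Sum of ASFRs = 0.052 + 0.115 + 0.182 + 0.115 + 0.075 + 0.019 = 0.558
  TFR = 5 × 0.558 = 2.79
Difference = 5.745 − 2.79 = 2.955

2.955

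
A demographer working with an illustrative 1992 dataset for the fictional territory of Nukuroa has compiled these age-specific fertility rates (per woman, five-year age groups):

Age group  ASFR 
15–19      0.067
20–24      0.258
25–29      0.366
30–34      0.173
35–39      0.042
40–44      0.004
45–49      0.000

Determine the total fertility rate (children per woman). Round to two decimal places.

Sum of ASFRs = 0.067 + 0.258 + 0.366 + 0.173 + 0.042 + 0.004 + 0.000 = 0.910
TFR = 5 × 0.910 = 4.55

4.55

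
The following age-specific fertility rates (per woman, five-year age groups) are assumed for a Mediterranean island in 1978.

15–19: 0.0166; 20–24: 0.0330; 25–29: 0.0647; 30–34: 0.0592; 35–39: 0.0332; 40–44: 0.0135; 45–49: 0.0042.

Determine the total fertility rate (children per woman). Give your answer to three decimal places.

Sum of ASFRs = 0.0166 + 0.0330 + 0.0647 + 0.0592 + 0.0332 + 0.0135 + 0.0042 = 0.2244
TFR = 5 × 0.2244 = 1.122

1.122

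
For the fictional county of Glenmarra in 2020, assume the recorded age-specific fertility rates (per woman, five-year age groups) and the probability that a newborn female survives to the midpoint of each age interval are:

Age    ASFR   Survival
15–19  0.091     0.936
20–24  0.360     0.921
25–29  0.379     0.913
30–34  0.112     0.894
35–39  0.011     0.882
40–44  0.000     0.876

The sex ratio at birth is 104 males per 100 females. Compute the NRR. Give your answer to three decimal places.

Proportion female at birth = 100 / (100 + 104) = 0.49020.
Survival-weighted fertility by age (5·fₓ·Sₓ):
  15–19: 5 × 0.091 × 0.936 = 0.42588
  20–24: 5 × 0.360 × 0.921 = 1.65780
  25–29: 5 × 0.379 × 0.913 = 1.73014
  30–34: 5 × 0.112 × 0.894 = 0.50064
  35–39: 5 × 0.011 × 0.882 = 0.04851
  40–44: 5 × 0.000 × 0.876 = 0.00000
Sum = 4.36297
NRR = 0.49020 × 4.36297 = 2.13873

2.139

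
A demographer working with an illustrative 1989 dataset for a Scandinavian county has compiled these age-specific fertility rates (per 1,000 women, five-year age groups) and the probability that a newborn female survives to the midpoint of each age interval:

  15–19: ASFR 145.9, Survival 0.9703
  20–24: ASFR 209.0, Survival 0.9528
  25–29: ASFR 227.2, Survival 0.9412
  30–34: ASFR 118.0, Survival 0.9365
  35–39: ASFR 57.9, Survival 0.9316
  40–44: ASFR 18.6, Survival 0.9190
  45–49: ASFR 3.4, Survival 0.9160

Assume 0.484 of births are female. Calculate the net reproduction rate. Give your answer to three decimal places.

Proportion female at birth = 0.484.
Weighting each age-specific rate by interval width and survival:
  15–19: 5 × 145.9/1000 × 0.9703 = 0.70783
  20–24: 5 × 209.0/1000 × 0.9528 = 0.99568
  25–29: 5 × 227.2/1000 × 0.9412 = 1.06920
  30–34: 5 × 118.0/1000 × 0.9365 = 0.55254
  35–39: 5 × 57.9/1000 × 0.9316 = 0.26970
  40–44: 5 × 18.6/1000 × 0.9190 = 0.08547
  45–49: 5 × 3.4/1000 × 0.9160 = 0.01557
Sum = 3.69599
NRR = 0.484 × 3.69599 = 1.78886
NRR > 1, so each generation more than replaces itself.

1.789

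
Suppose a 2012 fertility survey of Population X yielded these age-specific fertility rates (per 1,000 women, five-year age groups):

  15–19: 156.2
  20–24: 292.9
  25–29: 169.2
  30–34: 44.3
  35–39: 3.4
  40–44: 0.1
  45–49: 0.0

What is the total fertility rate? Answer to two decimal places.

Sum of ASFRs = 156.2 + 292.9 + 169.2 + 44.3 + 3.4 + 0.1 + 0.0 = 666.1
TFR = 5 × 666.1 / 1000 = 3.3305

3.33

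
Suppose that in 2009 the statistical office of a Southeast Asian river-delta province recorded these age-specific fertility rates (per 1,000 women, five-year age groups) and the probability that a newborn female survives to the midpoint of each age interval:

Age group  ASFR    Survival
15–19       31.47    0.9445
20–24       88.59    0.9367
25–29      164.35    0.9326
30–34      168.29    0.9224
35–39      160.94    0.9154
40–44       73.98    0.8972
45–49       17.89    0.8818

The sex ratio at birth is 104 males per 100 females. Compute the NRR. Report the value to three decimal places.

Proportion female at birth = 100 / (100 + 104) = 0.49020.
Weighting each age-specific rate by interval width and survival:
  15–19: 5 × 31.47/1000 × 0.9445 = 0.14862
  20–24: 5 × 88.59/1000 × 0.9367 = 0.41491
  25–29: 5 × 164.35/1000 × 0.9326 = 0.76636
  30–34: 5 × 168.29/1000 × 0.9224 = 0.77615
  35–39: 5 × 160.94/1000 × 0.9154 = 0.73662
  40–44: 5 × 73.98/1000 × 0.8972 = 0.33187
  45–49: 5 × 17.89/1000 × 0.8818 = 0.07888
Sum = 3.25341
NRR = 0.49020 × 3.25341 = 1.59482
NRR > 1, so each generation more than replaces itself.

1.595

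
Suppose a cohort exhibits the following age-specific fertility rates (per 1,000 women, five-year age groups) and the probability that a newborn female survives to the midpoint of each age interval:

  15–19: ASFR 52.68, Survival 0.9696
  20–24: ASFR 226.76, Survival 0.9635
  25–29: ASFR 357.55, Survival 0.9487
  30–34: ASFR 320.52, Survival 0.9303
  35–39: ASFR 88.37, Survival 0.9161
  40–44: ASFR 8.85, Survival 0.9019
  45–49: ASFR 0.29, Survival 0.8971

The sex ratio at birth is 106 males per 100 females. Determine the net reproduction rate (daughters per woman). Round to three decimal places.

Proportion female at birth = 100 / (100 + 106) = 0.48544.
Per-age-group product (5 × ASFR × survival probability):
  15–19: 5 × 52.68/1000 × 0.9696 = 0.25539
  20–24: 5 × 226.76/1000 × 0.9635 = 1.09242
  25–29: 5 × 357.55/1000 × 0.9487 = 1.69604
  30–34: 5 × 320.52/1000 × 0.9303 = 1.49090
  35–39: 5 × 88.37/1000 × 0.9161 = 0.40478
  40–44: 5 × 8.85/1000 × 0.9019 = 0.03991
  45–49: 5 × 0.29/1000 × 0.8971 = 0.00130
Sum = 4.98074
NRR = 0.48544 × 4.98074 = 2.41785

2.418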